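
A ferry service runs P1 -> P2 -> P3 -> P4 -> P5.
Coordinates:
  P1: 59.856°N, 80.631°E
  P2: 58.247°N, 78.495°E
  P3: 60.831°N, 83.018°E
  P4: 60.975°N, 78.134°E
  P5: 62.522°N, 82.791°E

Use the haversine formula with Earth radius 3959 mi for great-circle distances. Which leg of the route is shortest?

P1–P2

Leg distances:
P1→P2: 134.6 mi
P2→P3: 238.6 mi
P3→P4: 164.4 mi
P4→P5: 186.0 mi
The shortest leg is P1–P2 at 134.6 mi.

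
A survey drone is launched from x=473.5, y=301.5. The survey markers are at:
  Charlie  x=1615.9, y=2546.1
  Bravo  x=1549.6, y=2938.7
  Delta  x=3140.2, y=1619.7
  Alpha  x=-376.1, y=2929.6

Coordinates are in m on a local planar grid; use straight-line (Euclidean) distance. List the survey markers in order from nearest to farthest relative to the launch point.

Charlie, Alpha, Bravo, Delta

Distances from the launch point:
Charlie x=1615.9, y=2546.1: 2518.6 m
Alpha x=-376.1, y=2929.6: 2762.0 m
Bravo x=1549.6, y=2938.7: 2848.3 m
Delta x=3140.2, y=1619.7: 2974.7 m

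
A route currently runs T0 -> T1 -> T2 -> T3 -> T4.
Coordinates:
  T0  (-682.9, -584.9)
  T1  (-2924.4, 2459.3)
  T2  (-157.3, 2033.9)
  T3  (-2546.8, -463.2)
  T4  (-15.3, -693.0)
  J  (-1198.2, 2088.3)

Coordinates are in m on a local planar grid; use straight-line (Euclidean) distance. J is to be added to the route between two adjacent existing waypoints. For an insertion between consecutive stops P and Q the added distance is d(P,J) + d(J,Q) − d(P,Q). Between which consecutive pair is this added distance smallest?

between T1 and T2

Added distance for inserting J between each consecutive pair:
T0–T1: 707.6 m
T1–T2: 8.3 m
T2–T3: 472.1 m
T3–T4: 3366.5 m
Smallest added distance is 8.3 m, inserting between T1 and T2.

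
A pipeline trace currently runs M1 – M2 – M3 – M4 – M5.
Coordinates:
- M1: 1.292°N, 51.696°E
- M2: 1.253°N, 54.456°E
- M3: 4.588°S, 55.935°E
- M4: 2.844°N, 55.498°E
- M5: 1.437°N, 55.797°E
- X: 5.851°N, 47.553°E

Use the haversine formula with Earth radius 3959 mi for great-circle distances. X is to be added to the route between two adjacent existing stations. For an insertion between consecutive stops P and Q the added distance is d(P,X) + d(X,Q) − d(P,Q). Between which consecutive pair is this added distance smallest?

Added distance for inserting X between each consecutive pair:
M1–M2: 806.8 mi
M2–M3: 1080.5 mi
M3–M4: 995.6 mi
M4–M5: 1131.1 mi
Smallest added distance is 806.8 mi, inserting between M1 and M2.

between M1 and M2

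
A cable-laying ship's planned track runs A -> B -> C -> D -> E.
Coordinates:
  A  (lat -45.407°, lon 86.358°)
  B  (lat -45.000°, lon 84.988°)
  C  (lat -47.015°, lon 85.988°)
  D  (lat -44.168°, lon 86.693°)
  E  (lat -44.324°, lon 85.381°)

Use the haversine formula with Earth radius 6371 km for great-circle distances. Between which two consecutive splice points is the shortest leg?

D–E

Leg distances:
A→B: 116.5 km
B→C: 237.0 km
C→D: 321.3 km
D→E: 105.9 km
The shortest leg is D–E at 105.9 km.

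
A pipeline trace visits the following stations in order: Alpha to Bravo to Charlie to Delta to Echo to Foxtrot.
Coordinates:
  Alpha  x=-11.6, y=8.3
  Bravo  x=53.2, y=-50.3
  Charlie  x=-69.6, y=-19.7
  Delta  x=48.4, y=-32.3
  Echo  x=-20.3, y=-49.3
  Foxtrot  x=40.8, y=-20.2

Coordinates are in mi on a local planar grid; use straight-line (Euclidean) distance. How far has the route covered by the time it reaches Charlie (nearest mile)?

Leg distances:
Alpha→Bravo: 87.4 mi  (cumulative 87.4 mi)
Bravo→Charlie: 126.6 mi  (cumulative 213.9 mi)
Cumulative distance at Charlie ≈ 214 mi.

214 mi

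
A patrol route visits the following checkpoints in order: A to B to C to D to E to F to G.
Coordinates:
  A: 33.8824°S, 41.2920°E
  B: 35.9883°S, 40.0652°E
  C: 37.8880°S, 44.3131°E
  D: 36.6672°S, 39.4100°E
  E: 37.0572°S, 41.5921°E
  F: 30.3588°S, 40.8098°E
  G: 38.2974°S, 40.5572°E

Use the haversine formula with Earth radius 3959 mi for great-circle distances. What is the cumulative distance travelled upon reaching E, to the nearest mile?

836 mi

Leg distances:
A→B: 161.3 mi  (cumulative 161.3 mi)
B→C: 268.8 mi  (cumulative 430.0 mi)
C→D: 282.4 mi  (cumulative 712.5 mi)
D→E: 123.6 mi  (cumulative 836.1 mi)
Cumulative distance at E ≈ 836 mi.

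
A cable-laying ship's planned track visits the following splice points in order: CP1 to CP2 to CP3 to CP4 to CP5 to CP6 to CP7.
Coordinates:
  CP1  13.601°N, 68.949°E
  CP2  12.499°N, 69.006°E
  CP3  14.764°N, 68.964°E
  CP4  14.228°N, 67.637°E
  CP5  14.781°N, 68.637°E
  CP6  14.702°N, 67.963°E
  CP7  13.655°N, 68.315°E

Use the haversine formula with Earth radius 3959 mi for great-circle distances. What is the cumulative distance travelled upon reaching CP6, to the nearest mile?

Leg distances:
CP1→CP2: 76.2 mi  (cumulative 76.2 mi)
CP2→CP3: 156.5 mi  (cumulative 232.8 mi)
CP3→CP4: 96.2 mi  (cumulative 329.0 mi)
CP4→CP5: 77.0 mi  (cumulative 406.0 mi)
CP5→CP6: 45.4 mi  (cumulative 451.4 mi)
Cumulative distance at CP6 ≈ 451 mi.

451 mi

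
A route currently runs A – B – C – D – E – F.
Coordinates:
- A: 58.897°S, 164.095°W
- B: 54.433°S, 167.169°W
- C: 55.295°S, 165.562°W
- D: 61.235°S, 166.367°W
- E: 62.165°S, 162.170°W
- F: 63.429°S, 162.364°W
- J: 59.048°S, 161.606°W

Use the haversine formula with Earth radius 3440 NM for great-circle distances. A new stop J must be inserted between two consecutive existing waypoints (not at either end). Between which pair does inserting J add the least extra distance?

between C and D

Added distance for inserting J between each consecutive pair:
A–B: 123.0 NM
B–C: 515.4 NM
C–D: 95.4 NM
D–E: 249.6 NM
E–F: 375.7 NM
Smallest added distance is 95.4 NM, inserting between C and D.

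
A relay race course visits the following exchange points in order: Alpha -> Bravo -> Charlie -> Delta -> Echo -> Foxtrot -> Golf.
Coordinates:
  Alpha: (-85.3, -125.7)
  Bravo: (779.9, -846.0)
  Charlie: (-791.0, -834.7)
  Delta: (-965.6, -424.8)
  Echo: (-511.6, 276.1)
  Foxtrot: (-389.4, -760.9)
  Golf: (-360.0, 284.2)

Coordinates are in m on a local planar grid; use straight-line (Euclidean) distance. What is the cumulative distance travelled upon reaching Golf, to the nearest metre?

6067 m

Leg distances:
Alpha→Bravo: 1125.8 m  (cumulative 1125.8 m)
Bravo→Charlie: 1570.9 m  (cumulative 2696.7 m)
Charlie→Delta: 445.5 m  (cumulative 3142.3 m)
Delta→Echo: 835.1 m  (cumulative 3977.4 m)
Echo→Foxtrot: 1044.2 m  (cumulative 5021.5 m)
Foxtrot→Golf: 1045.5 m  (cumulative 6067.0 m)
Cumulative distance at Golf ≈ 6067 m.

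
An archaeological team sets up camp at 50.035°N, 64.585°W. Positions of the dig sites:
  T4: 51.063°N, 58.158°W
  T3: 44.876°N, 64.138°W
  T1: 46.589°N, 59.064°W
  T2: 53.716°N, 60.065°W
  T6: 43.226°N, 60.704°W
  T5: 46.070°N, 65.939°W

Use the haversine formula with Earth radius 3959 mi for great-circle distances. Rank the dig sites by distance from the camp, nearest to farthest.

T5, T4, T2, T1, T3, T6

Distances from the camp:
T5 46.070°N, 65.939°W: 281.0 mi
T4 51.063°N, 58.158°W: 290.9 mi
T2 53.716°N, 60.065°W: 319.0 mi
T1 46.589°N, 59.064°W: 347.8 mi
T3 44.876°N, 64.138°W: 357.1 mi
T6 43.226°N, 60.704°W: 505.1 mi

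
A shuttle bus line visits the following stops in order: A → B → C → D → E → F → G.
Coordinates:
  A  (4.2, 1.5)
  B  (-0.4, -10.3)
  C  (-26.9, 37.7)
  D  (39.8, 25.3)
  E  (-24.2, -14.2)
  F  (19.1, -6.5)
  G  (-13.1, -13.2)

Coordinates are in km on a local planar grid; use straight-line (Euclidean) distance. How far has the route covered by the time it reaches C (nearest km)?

67 km

Leg distances:
A→B: 12.7 km  (cumulative 12.7 km)
B→C: 54.8 km  (cumulative 67.5 km)
Cumulative distance at C ≈ 67 km.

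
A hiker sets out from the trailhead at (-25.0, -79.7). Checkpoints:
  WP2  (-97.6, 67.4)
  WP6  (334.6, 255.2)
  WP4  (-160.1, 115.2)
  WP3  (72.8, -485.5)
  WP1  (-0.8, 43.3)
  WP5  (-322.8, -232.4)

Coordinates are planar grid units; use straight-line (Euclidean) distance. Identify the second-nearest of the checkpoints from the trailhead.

Distances from the trailhead ((-25.0, -79.7)):
WP1: 125.4
WP2: 164.0
WP4: 237.1
WP5: 334.7
WP3: 417.4
WP6: 491.4
The second-nearest is WP2 at 164.0.

WP2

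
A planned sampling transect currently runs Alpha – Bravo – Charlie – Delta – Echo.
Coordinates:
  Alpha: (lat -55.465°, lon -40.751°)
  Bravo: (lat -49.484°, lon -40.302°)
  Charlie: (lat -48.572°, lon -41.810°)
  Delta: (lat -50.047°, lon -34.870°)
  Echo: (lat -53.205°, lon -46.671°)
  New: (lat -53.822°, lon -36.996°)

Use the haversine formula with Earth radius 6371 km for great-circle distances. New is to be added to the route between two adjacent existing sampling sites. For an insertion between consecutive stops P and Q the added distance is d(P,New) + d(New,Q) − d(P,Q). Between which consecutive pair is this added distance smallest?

between Alpha and Bravo

Added distance for inserting New between each consecutive pair:
Alpha–Bravo: 170.5 km
Bravo–Charlie: 1056.8 km
Charlie–Delta: 588.3 km
Delta–Echo: 201.5 km
Smallest added distance is 170.5 km, inserting between Alpha and Bravo.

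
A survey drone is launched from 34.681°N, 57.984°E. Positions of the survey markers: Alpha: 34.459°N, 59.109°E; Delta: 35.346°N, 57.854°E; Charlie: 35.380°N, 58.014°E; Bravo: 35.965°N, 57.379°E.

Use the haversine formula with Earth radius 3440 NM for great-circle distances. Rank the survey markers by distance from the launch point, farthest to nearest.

Distance from the launch point at 34.681°N, 57.984°E to each:
Bravo 35.965°N, 57.379°E: 82.6 NM
Alpha 34.459°N, 59.109°E: 57.2 NM
Charlie 35.380°N, 58.014°E: 42.0 NM
Delta 35.346°N, 57.854°E: 40.4 NM

Bravo, Alpha, Charlie, Delta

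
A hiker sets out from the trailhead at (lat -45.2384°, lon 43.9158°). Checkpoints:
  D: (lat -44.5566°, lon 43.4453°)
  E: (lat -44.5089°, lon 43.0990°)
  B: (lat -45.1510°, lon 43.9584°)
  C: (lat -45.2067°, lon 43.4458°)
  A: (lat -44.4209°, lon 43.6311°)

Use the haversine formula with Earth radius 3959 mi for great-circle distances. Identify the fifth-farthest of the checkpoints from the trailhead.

B

Distance to each, sorted:
E: 64.3 mi
A: 58.2 mi
D: 52.4 mi
C: 23.0 mi
B: 6.4 mi
The fifth-farthest is B at 6.4 mi.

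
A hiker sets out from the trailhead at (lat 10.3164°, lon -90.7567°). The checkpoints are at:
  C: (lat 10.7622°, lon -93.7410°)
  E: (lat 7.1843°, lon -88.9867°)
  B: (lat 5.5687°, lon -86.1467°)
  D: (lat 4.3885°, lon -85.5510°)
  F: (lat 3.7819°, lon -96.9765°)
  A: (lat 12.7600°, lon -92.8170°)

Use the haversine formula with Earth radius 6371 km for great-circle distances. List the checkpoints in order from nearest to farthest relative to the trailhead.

C, A, E, B, D, F

Computing each great-circle distance from (lat 10.3164°, lon -90.7567°):
C (lat 10.7622°, lon -93.7410°): 330.0 km
A (lat 12.7600°, lon -92.8170°): 352.4 km
E (lat 7.1843°, lon -88.9867°): 398.9 km
B (lat 5.5687°, lon -86.1467°): 732.3 km
D (lat 4.3885°, lon -85.5510°): 873.9 km
F (lat 3.7819°, lon -96.9765°): 999.3 km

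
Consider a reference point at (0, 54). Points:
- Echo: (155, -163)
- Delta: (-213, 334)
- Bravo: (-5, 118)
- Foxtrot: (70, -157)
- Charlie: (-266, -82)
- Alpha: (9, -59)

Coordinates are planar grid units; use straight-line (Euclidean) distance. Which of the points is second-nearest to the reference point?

Distances from the reference point ((0, 54)):
Bravo: 64.2
Alpha: 113.4
Foxtrot: 222.3
Echo: 266.7
Charlie: 298.8
Delta: 351.8
The second-nearest is Alpha at 113.4.

Alpha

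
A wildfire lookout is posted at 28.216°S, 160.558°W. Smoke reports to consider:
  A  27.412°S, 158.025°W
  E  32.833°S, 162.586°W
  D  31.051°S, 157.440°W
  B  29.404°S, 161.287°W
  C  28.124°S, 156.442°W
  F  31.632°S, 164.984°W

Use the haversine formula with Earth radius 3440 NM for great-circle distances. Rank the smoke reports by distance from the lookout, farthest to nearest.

Distances from the lookout:
F 31.632°S, 164.984°W: 308.3 NM
E 32.833°S, 162.586°W: 296.4 NM
D 31.051°S, 157.440°W: 235.5 NM
C 28.124°S, 156.442°W: 217.9 NM
A 27.412°S, 158.025°W: 142.9 NM
B 29.404°S, 161.287°W: 81.0 NM

F, E, D, C, A, B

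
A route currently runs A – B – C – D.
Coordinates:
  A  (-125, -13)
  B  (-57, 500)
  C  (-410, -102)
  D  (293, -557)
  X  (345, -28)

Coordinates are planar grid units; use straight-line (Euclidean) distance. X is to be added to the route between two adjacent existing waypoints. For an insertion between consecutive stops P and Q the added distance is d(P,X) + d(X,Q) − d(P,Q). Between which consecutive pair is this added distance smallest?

between C and D

Added distance for inserting X between each consecutive pair:
A–B: 616.4
B–C: 724.4
C–D: 452.8
Smallest added distance is 452.8, inserting between C and D.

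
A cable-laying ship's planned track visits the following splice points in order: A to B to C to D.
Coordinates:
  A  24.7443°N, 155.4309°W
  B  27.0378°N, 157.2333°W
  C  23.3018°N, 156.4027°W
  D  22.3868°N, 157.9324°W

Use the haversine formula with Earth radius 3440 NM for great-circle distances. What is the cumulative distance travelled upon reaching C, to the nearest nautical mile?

Leg distances:
A→B: 168.6 NM  (cumulative 168.6 NM)
B→C: 228.8 NM  (cumulative 397.4 NM)
Cumulative distance at C ≈ 397 NM.

397 NM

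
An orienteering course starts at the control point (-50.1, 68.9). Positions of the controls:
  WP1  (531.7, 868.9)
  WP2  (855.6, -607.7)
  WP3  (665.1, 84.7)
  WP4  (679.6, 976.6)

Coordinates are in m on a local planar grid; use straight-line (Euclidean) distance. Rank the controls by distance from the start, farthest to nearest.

Computing each straight-line distance from (-50.1, 68.9):
WP4 (679.6, 976.6): 1164.6 m
WP2 (855.6, -607.7): 1130.5 m
WP1 (531.7, 868.9): 989.2 m
WP3 (665.1, 84.7): 715.4 m

WP4, WP2, WP1, WP3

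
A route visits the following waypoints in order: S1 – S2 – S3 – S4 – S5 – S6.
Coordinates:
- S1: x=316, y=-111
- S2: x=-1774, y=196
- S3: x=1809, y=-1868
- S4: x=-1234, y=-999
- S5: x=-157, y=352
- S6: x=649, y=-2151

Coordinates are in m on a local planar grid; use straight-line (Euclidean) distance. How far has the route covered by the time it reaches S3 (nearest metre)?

6247 m

Leg distances:
S1→S2: 2112.4 m  (cumulative 2112.4 m)
S2→S3: 4135.0 m  (cumulative 6247.4 m)
Cumulative distance at S3 ≈ 6247 m.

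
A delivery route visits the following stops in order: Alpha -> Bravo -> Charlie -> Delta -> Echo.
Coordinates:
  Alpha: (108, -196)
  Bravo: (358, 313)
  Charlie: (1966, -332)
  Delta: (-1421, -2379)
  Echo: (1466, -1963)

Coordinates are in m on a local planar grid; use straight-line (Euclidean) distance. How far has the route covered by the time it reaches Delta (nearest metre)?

6257 m

Leg distances:
Alpha→Bravo: 567.1 m  (cumulative 567.1 m)
Bravo→Charlie: 1732.5 m  (cumulative 2299.6 m)
Charlie→Delta: 3957.5 m  (cumulative 6257.1 m)
Cumulative distance at Delta ≈ 6257 m.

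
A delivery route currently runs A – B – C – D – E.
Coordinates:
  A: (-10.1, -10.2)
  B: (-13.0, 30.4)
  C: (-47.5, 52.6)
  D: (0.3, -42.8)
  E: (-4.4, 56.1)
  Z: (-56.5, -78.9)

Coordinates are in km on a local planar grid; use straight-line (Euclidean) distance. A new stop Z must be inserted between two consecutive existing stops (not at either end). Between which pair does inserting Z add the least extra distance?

Added distance for inserting Z between each consecutive pair:
A–B: 159.8 km
B–C: 208.4 km
C–D: 92.4 km
D–E: 113.0 km
Smallest added distance is 92.4 km, inserting between C and D.

between C and D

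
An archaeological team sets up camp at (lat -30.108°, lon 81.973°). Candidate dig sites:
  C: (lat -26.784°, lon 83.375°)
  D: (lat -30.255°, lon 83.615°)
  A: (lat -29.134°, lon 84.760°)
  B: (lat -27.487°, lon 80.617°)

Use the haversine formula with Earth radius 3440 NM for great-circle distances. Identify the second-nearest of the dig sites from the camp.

Distances from the camp ((lat -30.108°, lon 81.973°)):
D: 85.7 NM
A: 156.8 NM
B: 172.8 NM
C: 212.8 NM
The second-nearest is A at 156.8 NM.

A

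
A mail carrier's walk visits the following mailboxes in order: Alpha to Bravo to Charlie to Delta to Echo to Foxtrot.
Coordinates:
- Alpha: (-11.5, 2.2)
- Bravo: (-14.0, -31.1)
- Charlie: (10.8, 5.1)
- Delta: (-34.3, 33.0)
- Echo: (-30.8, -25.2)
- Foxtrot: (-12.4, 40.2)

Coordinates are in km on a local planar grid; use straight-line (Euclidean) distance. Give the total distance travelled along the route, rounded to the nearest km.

Leg distances:
Alpha→Bravo: 33.4 km  (cumulative 33.4 km)
Bravo→Charlie: 43.9 km  (cumulative 77.3 km)
Charlie→Delta: 53.0 km  (cumulative 130.3 km)
Delta→Echo: 58.3 km  (cumulative 188.6 km)
Echo→Foxtrot: 67.9 km  (cumulative 256.6 km)
Total route length ≈ 257 km.

257 km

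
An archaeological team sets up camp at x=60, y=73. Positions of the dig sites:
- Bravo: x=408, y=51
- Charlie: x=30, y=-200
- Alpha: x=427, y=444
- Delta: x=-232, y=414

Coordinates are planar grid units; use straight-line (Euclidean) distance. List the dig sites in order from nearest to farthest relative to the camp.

Charlie, Bravo, Delta, Alpha

Computing each straight-line distance from x=60, y=73:
Charlie x=30, y=-200: 274.6
Bravo x=408, y=51: 348.7
Delta x=-232, y=414: 448.9
Alpha x=427, y=444: 521.9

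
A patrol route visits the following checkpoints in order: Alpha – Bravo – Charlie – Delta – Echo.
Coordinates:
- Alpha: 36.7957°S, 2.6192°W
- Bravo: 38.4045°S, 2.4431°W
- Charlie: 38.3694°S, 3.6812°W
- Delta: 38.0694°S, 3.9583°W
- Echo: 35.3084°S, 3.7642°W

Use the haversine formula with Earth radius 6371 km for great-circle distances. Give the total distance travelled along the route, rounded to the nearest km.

Leg distances:
Alpha→Bravo: 179.6 km  (cumulative 179.6 km)
Bravo→Charlie: 108.0 km  (cumulative 287.5 km)
Charlie→Delta: 41.2 km  (cumulative 328.8 km)
Delta→Echo: 307.5 km  (cumulative 636.3 km)
Total route length ≈ 636 km.

636 km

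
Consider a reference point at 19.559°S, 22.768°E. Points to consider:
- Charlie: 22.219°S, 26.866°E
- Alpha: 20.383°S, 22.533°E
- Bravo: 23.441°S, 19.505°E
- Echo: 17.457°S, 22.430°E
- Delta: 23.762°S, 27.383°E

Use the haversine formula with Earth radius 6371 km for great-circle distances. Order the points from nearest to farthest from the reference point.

Alpha, Echo, Charlie, Bravo, Delta

Computing each great-circle distance from 19.559°S, 22.768°E:
Alpha 20.383°S, 22.533°E: 94.9 km
Echo 17.457°S, 22.430°E: 236.4 km
Charlie 22.219°S, 26.866°E: 518.3 km
Bravo 23.441°S, 19.505°E: 547.9 km
Delta 23.762°S, 27.383°E: 667.6 km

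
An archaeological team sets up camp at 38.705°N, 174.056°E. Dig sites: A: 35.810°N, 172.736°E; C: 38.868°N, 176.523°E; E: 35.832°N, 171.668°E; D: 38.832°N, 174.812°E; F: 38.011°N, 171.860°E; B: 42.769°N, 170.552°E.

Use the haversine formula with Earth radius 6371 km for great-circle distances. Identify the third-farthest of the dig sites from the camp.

Distance to each, sorted:
B: 539.7 km
E: 383.0 km
A: 342.4 km
C: 214.6 km
F: 206.4 km
D: 67.0 km
The third-farthest is A at 342.4 km.

A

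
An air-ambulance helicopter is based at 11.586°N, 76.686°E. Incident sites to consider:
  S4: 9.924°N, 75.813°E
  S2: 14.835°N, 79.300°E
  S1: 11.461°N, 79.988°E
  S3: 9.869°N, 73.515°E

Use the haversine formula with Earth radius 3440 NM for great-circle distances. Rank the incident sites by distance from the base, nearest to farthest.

Distances from the base:
S4 9.924°N, 75.813°E: 112.3 NM
S1 11.461°N, 79.988°E: 194.4 NM
S3 9.869°N, 73.515°E: 213.6 NM
S2 14.835°N, 79.300°E: 247.8 NM

S4, S1, S3, S2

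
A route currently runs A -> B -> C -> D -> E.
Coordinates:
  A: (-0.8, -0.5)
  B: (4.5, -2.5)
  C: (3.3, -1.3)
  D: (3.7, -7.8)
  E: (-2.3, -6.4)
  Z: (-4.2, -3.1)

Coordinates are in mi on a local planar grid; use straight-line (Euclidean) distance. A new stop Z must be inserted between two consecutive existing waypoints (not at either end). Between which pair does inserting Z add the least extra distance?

between D and E

Added distance for inserting Z between each consecutive pair:
A–B: 7.3 mi
B–C: 14.7 mi
C–D: 10.4 mi
D–E: 6.8 mi
Smallest added distance is 6.8 mi, inserting between D and E.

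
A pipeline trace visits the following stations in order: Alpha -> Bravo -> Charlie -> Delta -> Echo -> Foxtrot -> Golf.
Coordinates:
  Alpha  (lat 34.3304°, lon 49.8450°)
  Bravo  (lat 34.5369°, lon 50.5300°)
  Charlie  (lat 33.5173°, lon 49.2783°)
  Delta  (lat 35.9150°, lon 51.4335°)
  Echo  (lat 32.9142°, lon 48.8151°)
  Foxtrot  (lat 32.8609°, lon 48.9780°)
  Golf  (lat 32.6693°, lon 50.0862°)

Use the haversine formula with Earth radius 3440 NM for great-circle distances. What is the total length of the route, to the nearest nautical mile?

Leg distances:
Alpha→Bravo: 36.1 NM  (cumulative 36.1 NM)
Bravo→Charlie: 87.3 NM  (cumulative 123.4 NM)
Charlie→Delta: 179.0 NM  (cumulative 302.4 NM)
Delta→Echo: 222.0 NM  (cumulative 524.4 NM)
Echo→Foxtrot: 8.8 NM  (cumulative 533.2 NM)
Foxtrot→Golf: 57.1 NM  (cumulative 590.3 NM)
Total route length ≈ 590 NM.

590 NM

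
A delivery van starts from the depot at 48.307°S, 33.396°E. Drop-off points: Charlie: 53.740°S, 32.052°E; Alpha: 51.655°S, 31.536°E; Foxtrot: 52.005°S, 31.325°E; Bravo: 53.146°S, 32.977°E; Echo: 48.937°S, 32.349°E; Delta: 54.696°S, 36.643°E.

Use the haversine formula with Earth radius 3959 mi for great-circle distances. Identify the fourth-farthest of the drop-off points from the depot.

Distances from the depot (48.307°S, 33.396°E):
Delta: 462.9 mi
Charlie: 379.9 mi
Bravo: 334.9 mi
Foxtrot: 271.4 mi
Alpha: 245.6 mi
Echo: 64.7 mi
The fourth-farthest is Foxtrot at 271.4 mi.

Foxtrot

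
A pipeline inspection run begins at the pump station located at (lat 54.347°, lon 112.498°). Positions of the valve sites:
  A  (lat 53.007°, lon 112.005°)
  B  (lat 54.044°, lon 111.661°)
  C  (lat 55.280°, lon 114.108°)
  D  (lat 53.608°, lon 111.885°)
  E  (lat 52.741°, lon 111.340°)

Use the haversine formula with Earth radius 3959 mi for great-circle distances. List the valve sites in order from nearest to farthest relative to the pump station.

Computing each great-circle distance from (lat 54.347°, lon 112.498°):
B (lat 54.044°, lon 111.661°): 39.8 mi
D (lat 53.608°, lon 111.885°): 56.8 mi
C (lat 55.280°, lon 114.108°): 90.9 mi
A (lat 53.007°, lon 112.005°): 94.8 mi
E (lat 52.741°, lon 111.340°): 120.7 mi

B, D, C, A, E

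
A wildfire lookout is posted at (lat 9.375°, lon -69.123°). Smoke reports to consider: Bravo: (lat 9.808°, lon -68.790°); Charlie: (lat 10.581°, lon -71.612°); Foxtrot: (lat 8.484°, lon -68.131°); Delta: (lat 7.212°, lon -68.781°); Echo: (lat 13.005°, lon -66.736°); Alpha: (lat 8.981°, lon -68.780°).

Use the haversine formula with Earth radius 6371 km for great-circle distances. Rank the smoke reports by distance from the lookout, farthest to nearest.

Distances from the lookout:
Echo (lat 13.005°, lon -66.736°): 480.3 km
Charlie (lat 10.581°, lon -71.612°): 303.8 km
Delta (lat 7.212°, lon -68.781°): 243.4 km
Foxtrot (lat 8.484°, lon -68.131°): 147.3 km
Bravo (lat 9.808°, lon -68.790°): 60.4 km
Alpha (lat 8.981°, lon -68.780°): 57.8 km

Echo, Charlie, Delta, Foxtrot, Bravo, Alpha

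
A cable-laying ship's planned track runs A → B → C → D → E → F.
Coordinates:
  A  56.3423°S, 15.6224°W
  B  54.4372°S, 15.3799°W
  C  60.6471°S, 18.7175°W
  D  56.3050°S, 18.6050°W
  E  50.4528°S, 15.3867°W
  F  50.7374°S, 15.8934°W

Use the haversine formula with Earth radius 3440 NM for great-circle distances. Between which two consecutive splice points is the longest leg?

B–C

Leg distances:
A→B: 114.7 NM
B→C: 387.9 NM
C→D: 260.7 NM
D→E: 369.7 NM
E→F: 25.8 NM
The longest leg is B–C at 387.9 NM.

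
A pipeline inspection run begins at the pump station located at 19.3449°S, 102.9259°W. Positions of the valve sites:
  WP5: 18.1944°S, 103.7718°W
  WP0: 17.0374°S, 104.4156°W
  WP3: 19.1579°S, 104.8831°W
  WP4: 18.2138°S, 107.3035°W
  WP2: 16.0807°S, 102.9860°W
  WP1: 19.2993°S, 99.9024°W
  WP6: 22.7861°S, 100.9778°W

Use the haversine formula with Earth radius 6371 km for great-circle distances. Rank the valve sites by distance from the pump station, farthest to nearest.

Distance from the pump station at 19.3449°S, 102.9259°W to each:
WP4 18.2138°S, 107.3035°W: 477.7 km
WP6 22.7861°S, 100.9778°W: 432.7 km
WP2 16.0807°S, 102.9860°W: 363.0 km
WP1 19.2993°S, 99.9024°W: 317.3 km
WP0 17.0374°S, 104.4156°W: 301.0 km
WP3 19.1579°S, 104.8831°W: 206.5 km
WP5 18.1944°S, 103.7718°W: 155.9 km

WP4, WP6, WP2, WP1, WP0, WP3, WP5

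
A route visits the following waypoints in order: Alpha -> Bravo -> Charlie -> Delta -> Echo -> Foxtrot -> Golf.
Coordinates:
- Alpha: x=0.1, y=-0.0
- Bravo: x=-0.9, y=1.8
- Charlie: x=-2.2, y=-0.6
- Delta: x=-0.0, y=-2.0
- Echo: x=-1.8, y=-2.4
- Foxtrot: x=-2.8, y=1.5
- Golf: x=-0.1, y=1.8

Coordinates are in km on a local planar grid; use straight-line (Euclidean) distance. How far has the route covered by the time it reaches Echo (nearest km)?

Leg distances:
Alpha→Bravo: 2.1 km  (cumulative 2.1 km)
Bravo→Charlie: 2.7 km  (cumulative 4.8 km)
Charlie→Delta: 2.6 km  (cumulative 7.4 km)
Delta→Echo: 1.8 km  (cumulative 9.2 km)
Cumulative distance at Echo ≈ 9 km.

9 km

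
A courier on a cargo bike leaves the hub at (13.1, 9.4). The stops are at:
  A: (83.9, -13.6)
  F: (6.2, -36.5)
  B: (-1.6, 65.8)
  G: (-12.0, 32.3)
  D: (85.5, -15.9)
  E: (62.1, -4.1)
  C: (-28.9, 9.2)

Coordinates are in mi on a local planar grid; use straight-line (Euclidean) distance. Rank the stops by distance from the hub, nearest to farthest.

Computing each straight-line distance from (13.1, 9.4):
G (-12.0, 32.3): 34.0 mi
C (-28.9, 9.2): 42.0 mi
F (6.2, -36.5): 46.4 mi
E (62.1, -4.1): 50.8 mi
B (-1.6, 65.8): 58.3 mi
A (83.9, -13.6): 74.4 mi
D (85.5, -15.9): 76.7 mi

G, C, F, E, B, A, D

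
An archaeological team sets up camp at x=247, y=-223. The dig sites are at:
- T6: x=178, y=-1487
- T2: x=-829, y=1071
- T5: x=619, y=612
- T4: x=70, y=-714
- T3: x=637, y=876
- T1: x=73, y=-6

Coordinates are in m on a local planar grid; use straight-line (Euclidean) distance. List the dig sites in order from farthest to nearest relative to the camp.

T2, T6, T3, T5, T4, T1

Computing each straight-line distance from x=247, y=-223:
T2 x=-829, y=1071: 1682.9 m
T6 x=178, y=-1487: 1265.9 m
T3 x=637, y=876: 1166.1 m
T5 x=619, y=612: 914.1 m
T4 x=70, y=-714: 521.9 m
T1 x=73, y=-6: 278.1 m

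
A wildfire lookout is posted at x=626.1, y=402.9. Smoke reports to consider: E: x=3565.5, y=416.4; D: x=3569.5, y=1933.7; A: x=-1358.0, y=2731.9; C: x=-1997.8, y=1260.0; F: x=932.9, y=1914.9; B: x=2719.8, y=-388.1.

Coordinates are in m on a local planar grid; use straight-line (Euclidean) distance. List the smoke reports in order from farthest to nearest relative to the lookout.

D, A, E, C, B, F

Computing each straight-line distance from x=626.1, y=402.9:
D x=3569.5, y=1933.7: 3317.7 m
A x=-1358.0, y=2731.9: 3059.6 m
E x=3565.5, y=416.4: 2939.4 m
C x=-1997.8, y=1260.0: 2760.3 m
B x=2719.8, y=-388.1: 2238.1 m
F x=932.9, y=1914.9: 1542.8 m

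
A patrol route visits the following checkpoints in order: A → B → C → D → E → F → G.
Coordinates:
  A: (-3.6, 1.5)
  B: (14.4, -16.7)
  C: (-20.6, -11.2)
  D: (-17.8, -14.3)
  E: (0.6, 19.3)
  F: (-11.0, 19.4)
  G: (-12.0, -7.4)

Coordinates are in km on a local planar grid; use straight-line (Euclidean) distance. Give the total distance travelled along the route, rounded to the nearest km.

142 km

Leg distances:
A→B: 25.6 km  (cumulative 25.6 km)
B→C: 35.4 km  (cumulative 61.0 km)
C→D: 4.2 km  (cumulative 65.2 km)
D→E: 38.3 km  (cumulative 103.5 km)
E→F: 11.6 km  (cumulative 115.1 km)
F→G: 26.8 km  (cumulative 141.9 km)
Total route length ≈ 142 km.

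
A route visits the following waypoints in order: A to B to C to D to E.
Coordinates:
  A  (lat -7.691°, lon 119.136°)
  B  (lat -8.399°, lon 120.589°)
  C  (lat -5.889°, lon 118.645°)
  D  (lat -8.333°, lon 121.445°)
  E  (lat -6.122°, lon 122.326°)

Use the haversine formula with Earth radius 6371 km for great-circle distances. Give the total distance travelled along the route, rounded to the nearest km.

Leg distances:
A→B: 178.3 km  (cumulative 178.3 km)
B→C: 352.0 km  (cumulative 530.3 km)
C→D: 411.4 km  (cumulative 941.7 km)
D→E: 264.4 km  (cumulative 1206.1 km)
Total route length ≈ 1206 km.

1206 km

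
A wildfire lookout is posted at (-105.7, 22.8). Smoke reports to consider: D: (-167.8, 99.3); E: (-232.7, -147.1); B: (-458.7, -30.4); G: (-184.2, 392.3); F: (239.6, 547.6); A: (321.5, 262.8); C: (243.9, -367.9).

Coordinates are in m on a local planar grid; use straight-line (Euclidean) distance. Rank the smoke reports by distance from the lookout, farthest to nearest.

Distances from the lookout:
F (239.6, 547.6): 628.2 m
C (243.9, -367.9): 524.3 m
A (321.5, 262.8): 490.0 m
G (-184.2, 392.3): 377.7 m
B (-458.7, -30.4): 357.0 m
E (-232.7, -147.1): 212.1 m
D (-167.8, 99.3): 98.5 m

F, C, A, G, B, E, D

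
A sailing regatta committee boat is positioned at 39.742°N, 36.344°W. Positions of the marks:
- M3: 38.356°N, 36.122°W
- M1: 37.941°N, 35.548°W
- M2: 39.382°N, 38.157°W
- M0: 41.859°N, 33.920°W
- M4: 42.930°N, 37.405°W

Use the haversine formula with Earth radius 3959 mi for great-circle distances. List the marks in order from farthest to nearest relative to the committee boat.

M4, M0, M1, M2, M3

Computing each great-circle distance from 39.742°N, 36.344°W:
M4 42.930°N, 37.405°W: 227.1 mi
M0 41.859°N, 33.920°W: 193.6 mi
M1 37.941°N, 35.548°W: 131.6 mi
M2 39.382°N, 38.157°W: 99.7 mi
M3 38.356°N, 36.122°W: 96.5 mi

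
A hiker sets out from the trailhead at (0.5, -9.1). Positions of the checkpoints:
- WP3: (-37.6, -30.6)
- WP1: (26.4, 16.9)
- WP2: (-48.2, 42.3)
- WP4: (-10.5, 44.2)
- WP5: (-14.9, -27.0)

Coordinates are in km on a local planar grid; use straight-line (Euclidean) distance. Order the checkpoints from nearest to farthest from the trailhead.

WP5, WP1, WP3, WP4, WP2

Distance from the trailhead at (0.5, -9.1) to each:
WP5 (-14.9, -27.0): 23.6 km
WP1 (26.4, 16.9): 36.7 km
WP3 (-37.6, -30.6): 43.7 km
WP4 (-10.5, 44.2): 54.4 km
WP2 (-48.2, 42.3): 70.8 km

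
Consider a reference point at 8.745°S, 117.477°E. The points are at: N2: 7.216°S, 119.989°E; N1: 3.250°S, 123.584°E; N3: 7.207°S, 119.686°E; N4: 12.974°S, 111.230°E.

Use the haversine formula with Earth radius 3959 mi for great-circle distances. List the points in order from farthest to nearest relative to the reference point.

N1, N4, N2, N3

Distances from the reference point:
N1 3.250°S, 123.584°E: 565.8 mi
N4 12.974°S, 111.230°E: 514.8 mi
N2 7.216°S, 119.989°E: 201.8 mi
N3 7.207°S, 119.686°E: 184.8 mi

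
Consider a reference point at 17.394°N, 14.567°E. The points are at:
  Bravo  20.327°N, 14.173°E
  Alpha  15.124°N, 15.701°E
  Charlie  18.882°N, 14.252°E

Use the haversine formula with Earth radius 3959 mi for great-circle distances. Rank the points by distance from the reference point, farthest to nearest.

Computing each great-circle distance from 17.394°N, 14.567°E:
Bravo 20.327°N, 14.173°E: 204.3 mi
Alpha 15.124°N, 15.701°E: 174.0 mi
Charlie 18.882°N, 14.252°E: 104.9 mi

Bravo, Alpha, Charlie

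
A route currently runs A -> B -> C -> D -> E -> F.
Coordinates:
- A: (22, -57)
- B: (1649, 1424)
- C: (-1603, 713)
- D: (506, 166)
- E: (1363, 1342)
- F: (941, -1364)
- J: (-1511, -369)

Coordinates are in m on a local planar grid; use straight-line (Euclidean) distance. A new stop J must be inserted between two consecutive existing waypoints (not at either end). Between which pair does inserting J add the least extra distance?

between C and D

Added distance for inserting J between each consecutive pair:
A–B: 2997.6 m
B–C: 1390.3 m
C–D: 993.9 m
D–E: 3976.4 m
E–F: 3252.2 m
Smallest added distance is 993.9 m, inserting between C and D.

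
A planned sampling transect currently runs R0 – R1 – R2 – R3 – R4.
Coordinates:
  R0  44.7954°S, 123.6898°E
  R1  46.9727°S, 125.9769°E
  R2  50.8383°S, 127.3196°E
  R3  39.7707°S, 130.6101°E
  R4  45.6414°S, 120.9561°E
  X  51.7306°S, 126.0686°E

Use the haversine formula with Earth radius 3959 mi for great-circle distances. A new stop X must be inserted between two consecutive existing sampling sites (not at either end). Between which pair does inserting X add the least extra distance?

between R1 and R2

Added distance for inserting X between each consecutive pair:
R0–R1: 633.9 mi
R1–R2: 136.8 mi
R2–R3: 155.4 mi
R3–R4: 699.8 mi
Smallest added distance is 136.8 mi, inserting between R1 and R2.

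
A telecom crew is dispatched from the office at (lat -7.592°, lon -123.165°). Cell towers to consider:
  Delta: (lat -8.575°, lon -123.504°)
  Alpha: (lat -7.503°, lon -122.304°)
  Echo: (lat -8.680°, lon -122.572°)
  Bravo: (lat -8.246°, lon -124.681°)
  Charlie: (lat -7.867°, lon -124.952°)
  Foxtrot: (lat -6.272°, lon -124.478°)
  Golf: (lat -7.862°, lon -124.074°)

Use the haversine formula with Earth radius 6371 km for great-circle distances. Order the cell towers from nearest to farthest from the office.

Alpha, Golf, Delta, Echo, Bravo, Charlie, Foxtrot

Computing each great-circle distance from (lat -7.592°, lon -123.165°):
Alpha (lat -7.503°, lon -122.304°): 95.4 km
Golf (lat -7.862°, lon -124.074°): 104.6 km
Delta (lat -8.575°, lon -123.504°): 115.5 km
Echo (lat -8.680°, lon -122.572°): 137.5 km
Bravo (lat -8.246°, lon -124.681°): 182.1 km
Charlie (lat -7.867°, lon -124.952°): 199.3 km
Foxtrot (lat -6.272°, lon -124.478°): 206.3 km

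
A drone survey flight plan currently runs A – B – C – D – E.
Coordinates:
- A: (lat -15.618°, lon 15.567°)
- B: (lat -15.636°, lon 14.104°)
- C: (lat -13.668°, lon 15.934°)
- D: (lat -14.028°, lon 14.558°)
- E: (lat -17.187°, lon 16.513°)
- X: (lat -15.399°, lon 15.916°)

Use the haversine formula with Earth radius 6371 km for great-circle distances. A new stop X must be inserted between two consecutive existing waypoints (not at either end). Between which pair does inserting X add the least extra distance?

Added distance for inserting X between each consecutive pair:
A–B: 83.9 km
B–C: 94.1 km
C–D: 249.7 km
D–E: 11.0 km
Smallest added distance is 11.0 km, inserting between D and E.

between D and E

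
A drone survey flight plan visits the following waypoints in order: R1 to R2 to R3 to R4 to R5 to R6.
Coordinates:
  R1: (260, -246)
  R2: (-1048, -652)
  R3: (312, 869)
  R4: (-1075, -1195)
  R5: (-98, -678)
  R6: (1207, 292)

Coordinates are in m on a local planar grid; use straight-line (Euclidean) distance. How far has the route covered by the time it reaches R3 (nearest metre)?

Leg distances:
R1→R2: 1369.6 m  (cumulative 1369.6 m)
R2→R3: 2040.4 m  (cumulative 3409.9 m)
Cumulative distance at R3 ≈ 3410 m.

3410 m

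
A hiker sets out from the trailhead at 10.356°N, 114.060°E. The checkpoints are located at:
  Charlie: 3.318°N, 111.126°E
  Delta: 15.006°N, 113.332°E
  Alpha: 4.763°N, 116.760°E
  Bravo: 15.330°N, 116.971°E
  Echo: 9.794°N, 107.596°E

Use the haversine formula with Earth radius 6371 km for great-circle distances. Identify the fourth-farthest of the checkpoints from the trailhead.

Bravo

Distance to each, sorted:
Charlie: 846.9 km
Echo: 710.4 km
Alpha: 689.4 km
Bravo: 636.7 km
Delta: 523.0 km
The fourth-farthest is Bravo at 636.7 km.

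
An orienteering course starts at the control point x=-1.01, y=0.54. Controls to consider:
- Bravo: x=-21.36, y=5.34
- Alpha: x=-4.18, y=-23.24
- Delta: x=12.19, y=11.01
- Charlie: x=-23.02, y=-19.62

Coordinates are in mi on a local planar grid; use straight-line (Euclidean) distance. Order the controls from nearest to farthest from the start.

Delta, Bravo, Alpha, Charlie

Computing each straight-line distance from x=-1.01, y=0.54:
Delta x=12.19, y=11.01: 16.8 mi
Bravo x=-21.36, y=5.34: 20.9 mi
Alpha x=-4.18, y=-23.24: 24.0 mi
Charlie x=-23.02, y=-19.62: 29.8 mi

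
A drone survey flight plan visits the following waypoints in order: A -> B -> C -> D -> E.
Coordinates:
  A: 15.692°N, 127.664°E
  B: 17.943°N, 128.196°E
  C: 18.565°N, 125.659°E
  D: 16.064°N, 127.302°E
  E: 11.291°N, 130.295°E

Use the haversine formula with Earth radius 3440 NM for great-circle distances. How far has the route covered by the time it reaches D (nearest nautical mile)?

Leg distances:
A→B: 138.6 NM  (cumulative 138.6 NM)
B→C: 149.4 NM  (cumulative 288.0 NM)
C→D: 177.2 NM  (cumulative 465.2 NM)
Cumulative distance at D ≈ 465 NM.

465 NM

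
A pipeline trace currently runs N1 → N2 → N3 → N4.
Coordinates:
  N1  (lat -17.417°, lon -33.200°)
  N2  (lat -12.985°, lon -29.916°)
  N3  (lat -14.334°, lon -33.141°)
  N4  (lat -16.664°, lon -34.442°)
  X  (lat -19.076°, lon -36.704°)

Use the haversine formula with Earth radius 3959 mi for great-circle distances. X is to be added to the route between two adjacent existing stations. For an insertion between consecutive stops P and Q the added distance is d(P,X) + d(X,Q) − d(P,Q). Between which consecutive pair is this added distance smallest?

between N3 and N4

Added distance for inserting X between each consecutive pair:
N1–N2: 497.0 mi
N2–N3: 784.4 mi
N3–N4: 444.2 mi
Smallest added distance is 444.2 mi, inserting between N3 and N4.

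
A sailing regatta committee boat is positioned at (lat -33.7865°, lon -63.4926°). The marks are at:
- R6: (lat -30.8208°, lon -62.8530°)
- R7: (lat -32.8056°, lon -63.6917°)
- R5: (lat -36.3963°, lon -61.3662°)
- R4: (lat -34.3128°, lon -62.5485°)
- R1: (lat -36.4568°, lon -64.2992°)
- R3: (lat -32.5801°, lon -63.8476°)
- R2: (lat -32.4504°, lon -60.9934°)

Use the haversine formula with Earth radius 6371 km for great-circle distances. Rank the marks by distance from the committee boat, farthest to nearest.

R5, R6, R1, R2, R3, R7, R4

Computing each great-circle distance from (lat -33.7865°, lon -63.4926°):
R5 (lat -36.3963°, lon -61.3662°): 348.7 km
R6 (lat -30.8208°, lon -62.8530°): 335.2 km
R1 (lat -36.4568°, lon -64.2992°): 305.8 km
R2 (lat -32.4504°, lon -60.9934°): 276.1 km
R3 (lat -32.5801°, lon -63.8476°): 138.2 km
R7 (lat -32.8056°, lon -63.6917°): 110.6 km
R4 (lat -34.3128°, lon -62.5485°): 104.8 km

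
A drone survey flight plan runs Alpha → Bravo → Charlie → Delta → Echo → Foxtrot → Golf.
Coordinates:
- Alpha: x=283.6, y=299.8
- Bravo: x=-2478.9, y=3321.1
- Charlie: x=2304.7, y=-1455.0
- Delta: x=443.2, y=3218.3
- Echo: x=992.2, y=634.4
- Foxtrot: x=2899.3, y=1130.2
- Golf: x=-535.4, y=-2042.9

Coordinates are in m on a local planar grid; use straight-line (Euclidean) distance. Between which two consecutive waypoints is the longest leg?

Bravo–Charlie

Leg distances:
Alpha→Bravo: 4093.9 m
Bravo→Charlie: 6759.7 m
Charlie→Delta: 5030.4 m
Delta→Echo: 2641.6 m
Echo→Foxtrot: 1970.5 m
Foxtrot→Golf: 4676.1 m
The longest leg is Bravo–Charlie at 6759.7 m.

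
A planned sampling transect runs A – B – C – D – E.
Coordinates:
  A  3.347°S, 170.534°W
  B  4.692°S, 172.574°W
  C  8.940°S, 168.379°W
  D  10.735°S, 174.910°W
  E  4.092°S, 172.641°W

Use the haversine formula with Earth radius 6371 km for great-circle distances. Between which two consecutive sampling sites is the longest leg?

Leg distances:
A→B: 271.2 km
B→C: 661.5 km
C→D: 742.8 km
D→E: 779.8 km
The longest leg is D–E at 779.8 km.

D–E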